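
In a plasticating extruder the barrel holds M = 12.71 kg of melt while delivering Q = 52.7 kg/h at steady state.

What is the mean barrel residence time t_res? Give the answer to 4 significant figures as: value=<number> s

value=868.2 s

Throughput in SI: Q_s = 52.7 kg/h ÷ 3600 s/h = 0.0146389 kg/s
Mean residence time: t_res = M/Q_s = 12.71 kg / 0.0146389 kg/s = 868.235 s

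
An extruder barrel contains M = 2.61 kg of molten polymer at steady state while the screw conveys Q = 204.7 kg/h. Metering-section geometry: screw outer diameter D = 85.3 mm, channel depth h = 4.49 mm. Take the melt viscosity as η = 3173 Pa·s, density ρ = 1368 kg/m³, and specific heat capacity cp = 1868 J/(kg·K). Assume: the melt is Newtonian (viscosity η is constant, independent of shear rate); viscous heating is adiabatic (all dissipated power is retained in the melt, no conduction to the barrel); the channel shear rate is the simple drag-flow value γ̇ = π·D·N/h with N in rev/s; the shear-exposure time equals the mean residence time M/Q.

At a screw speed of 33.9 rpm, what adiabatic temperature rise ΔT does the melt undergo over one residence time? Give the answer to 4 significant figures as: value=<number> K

value=64.81 K

Convert throughput: Q = 204.7 kg/h = 204.7/3600 = 0.0568611 kg/s
t_res = M / Q_s = 2.61 / 0.0568611 = 45.9013 s
Convert to SI: D = 0.0853 m, h = 0.00449 m, N = 33.9/60 = 0.565 rev/s
Shear rate: γ̇ = πDN/h = π·0.0853·0.565/0.00449 = 33.721 s⁻¹
Adiabatic rise: ΔT = η γ̇² t_res / (ρ cp) = 3173·(33.721)²·45.9013 / (1368·1868) = 64.8088 K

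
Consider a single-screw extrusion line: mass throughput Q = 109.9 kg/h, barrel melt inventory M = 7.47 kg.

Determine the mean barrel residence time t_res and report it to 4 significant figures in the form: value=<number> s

value=244.7 s

Convert throughput: Q = 109.9 kg/h = 109.9/3600 = 0.0305278 kg/s
Mean residence time: t_res = M/Q_s = 7.47 kg / 0.0305278 kg/s = 244.695 s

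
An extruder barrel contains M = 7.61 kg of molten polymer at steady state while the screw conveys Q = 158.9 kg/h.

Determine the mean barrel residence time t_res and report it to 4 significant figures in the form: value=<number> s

Throughput in SI: Q_s = 158.9 kg/h ÷ 3600 s/h = 0.0441389 kg/s
t_res = M / Q_s = 7.61 / 0.0441389 = 172.41 s

value=172.4 s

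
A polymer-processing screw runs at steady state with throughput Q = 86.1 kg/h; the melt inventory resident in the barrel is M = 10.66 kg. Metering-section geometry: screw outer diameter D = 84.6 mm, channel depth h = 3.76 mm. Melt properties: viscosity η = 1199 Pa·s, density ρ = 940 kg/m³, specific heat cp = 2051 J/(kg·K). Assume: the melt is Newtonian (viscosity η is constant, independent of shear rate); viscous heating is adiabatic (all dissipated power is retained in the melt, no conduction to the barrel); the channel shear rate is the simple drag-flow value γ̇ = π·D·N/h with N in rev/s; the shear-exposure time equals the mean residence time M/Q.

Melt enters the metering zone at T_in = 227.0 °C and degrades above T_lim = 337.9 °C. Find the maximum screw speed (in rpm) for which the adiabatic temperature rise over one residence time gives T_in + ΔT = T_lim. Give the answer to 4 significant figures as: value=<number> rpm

Convert throughput: Q = 86.1 kg/h = 86.1/3600 = 0.0239167 kg/s
Mean residence time: t_res = M/Q_s = 10.66 kg / 0.0239167 kg/s = 445.714 s
Convert to metres: D = 0.0846 m, h = 0.00376 m
ΔT_a = T_lim − T_in = 337.9 − 227.0 = 110.9 K
Invert ΔT = ηγ̇²t_res/(ρcp) for γ̇: γ̇_max² = ΔT_a ρ cp / (η t_res) = 110.9·940·2051 / (1199·445.714) = 400.082 s⁻²
γ̇_max = √400.082 = 20.0021 s⁻¹
N_max = γ̇_max·h / (π·D) = 20.0021 · 0.00376 / (π · 0.0846) = 0.282971 rev/s = 16.9783 rpm

value=16.98 rpm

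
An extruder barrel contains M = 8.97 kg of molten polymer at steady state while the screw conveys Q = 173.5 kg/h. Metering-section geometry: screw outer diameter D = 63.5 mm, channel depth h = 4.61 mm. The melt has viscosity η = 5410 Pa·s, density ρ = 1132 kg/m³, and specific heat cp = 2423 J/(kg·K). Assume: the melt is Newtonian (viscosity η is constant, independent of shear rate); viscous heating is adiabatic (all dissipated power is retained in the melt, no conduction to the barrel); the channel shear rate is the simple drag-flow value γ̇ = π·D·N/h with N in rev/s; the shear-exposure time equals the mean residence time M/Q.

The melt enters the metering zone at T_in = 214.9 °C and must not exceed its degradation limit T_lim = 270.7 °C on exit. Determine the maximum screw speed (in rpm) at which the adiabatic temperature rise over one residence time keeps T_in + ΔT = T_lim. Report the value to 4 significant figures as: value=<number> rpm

Throughput in SI: Q_s = 173.5 kg/h ÷ 3600 s/h = 0.0481944 kg/s
t_res = M / Q_s = 8.97 ÷ 0.0481944 = 186.121 s
Convert to metres: D = 0.0635 m, h = 0.00461 m
ΔT_a = T_lim − T_in = 270.7 °C − 214.9 °C = 55.8 K
Invert ΔT = ηγ̇²t_res/(ρcp) for γ̇: γ̇_max² = ΔT_a ρ cp / (η t_res) = 55.8·1132·2423 / (5410·186.121) = 151.999 s⁻²
γ̇_max = √151.999 = 12.3288 s⁻¹
N_max = γ̇_max h / (πD) = 12.3288·0.00461/(π·0.0635) = 0.284904 rev/s → ×60 = 17.0942 rpm

value=17.09 rpm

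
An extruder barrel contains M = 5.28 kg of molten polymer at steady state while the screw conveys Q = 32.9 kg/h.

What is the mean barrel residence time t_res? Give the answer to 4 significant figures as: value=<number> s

Throughput in SI: Q_s = 32.9 kg/h ÷ 3600 s/h = 0.00913889 kg/s
t_res = M / Q_s = 5.28 ÷ 0.00913889 = 577.751 s

value=577.8 s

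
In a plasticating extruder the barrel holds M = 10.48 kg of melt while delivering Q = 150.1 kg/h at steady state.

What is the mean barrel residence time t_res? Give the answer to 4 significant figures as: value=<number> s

value=251.4 s

Convert throughput: Q = 150.1 kg/h = 150.1/3600 = 0.0416944 kg/s
Mean residence time: t_res = M/Q_s = 10.48 kg / 0.0416944 kg/s = 251.352 s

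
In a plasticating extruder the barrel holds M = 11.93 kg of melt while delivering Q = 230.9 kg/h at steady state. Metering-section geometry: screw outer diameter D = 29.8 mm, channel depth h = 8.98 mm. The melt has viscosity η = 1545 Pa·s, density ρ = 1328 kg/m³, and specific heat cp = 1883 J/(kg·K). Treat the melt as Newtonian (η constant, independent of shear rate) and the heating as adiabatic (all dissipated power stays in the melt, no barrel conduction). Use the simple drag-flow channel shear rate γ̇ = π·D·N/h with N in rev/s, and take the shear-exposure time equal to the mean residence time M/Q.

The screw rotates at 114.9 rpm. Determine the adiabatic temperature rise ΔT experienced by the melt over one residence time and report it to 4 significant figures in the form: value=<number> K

Convert throughput: Q = 230.9 kg/h = 230.9/3600 = 0.0641389 kg/s
t_res = M / Q_s = 11.93 / 0.0641389 = 186.003 s
Convert to SI: D = 0.0298 m, h = 0.00898 m, N = 114.9/60 = 1.915 rev/s
γ̇ = π D N / h = (π)(0.0298)(1.915) / 0.00898 = 19.9645 s⁻¹
ΔT = η·γ̇²·t_res / (ρ·cp) = 1545 · (19.9645)² · 186.003 / (1328 · 1883) = 45.8054 K

value=45.81 K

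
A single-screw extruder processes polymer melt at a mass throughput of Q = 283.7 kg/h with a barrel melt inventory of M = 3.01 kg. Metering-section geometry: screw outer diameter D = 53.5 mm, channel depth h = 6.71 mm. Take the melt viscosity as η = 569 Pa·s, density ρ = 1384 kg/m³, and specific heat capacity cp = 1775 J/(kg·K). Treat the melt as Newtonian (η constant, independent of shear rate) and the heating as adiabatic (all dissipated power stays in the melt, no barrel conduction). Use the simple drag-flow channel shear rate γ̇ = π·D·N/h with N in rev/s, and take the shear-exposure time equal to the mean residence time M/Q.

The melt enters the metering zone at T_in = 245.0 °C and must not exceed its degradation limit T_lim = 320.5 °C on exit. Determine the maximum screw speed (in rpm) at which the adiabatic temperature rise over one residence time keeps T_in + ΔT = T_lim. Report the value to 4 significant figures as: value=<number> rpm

value=221.3 rpm

Throughput in SI: Q_s = 283.7 kg/h ÷ 3600 s/h = 0.0788056 kg/s
t_res = M / Q_s = 3.01 / 0.0788056 = 38.1953 s
Convert to metres: D = 0.0535 m, h = 0.00671 m
Allowable rise: ΔT_a = T_lim − T_in = 320.5 − 245.0 = 75.5 K
Invert ΔT = ηγ̇²t_res/(ρcp) for γ̇: γ̇_max² = ΔT_a ρ cp / (η t_res) = 75.5·1384·1775 / (569·38.1953) = 8534.13 s⁻²
γ̇_max = √8534.13 = 92.3804 s⁻¹
N_max = γ̇_max·h / (π·D) = 92.3804 · 0.00671 / (π · 0.0535) = 3.68807 rev/s = 221.284 rpm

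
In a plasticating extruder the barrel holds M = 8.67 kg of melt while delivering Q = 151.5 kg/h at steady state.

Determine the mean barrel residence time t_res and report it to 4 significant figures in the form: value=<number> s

Throughput in SI: Q_s = 151.5 kg/h ÷ 3600 s/h = 0.0420833 kg/s
t_res = M / Q_s = 8.67 / 0.0420833 = 206.02 s

value=206.0 s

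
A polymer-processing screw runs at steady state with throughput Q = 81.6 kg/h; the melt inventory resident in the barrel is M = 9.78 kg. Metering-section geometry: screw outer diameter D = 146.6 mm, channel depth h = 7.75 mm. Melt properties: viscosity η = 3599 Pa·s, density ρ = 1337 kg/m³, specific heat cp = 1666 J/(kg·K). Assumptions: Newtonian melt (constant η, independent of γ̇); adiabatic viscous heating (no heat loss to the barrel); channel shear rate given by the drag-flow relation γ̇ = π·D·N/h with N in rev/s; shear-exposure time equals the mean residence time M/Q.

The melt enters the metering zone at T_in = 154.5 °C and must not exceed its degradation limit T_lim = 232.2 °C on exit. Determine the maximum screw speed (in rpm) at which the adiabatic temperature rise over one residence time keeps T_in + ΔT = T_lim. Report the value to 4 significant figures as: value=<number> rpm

Throughput in SI: Q_s = 81.6 kg/h ÷ 3600 s/h = 0.0226667 kg/s
t_res = M / Q_s = 9.78 / 0.0226667 = 431.471 s
D = 146.6 mm = 0.1466 m;  h = 7.75 mm = 0.00775 m
Allowable rise: ΔT_a = T_lim − T_in = 232.2 − 154.5 = 77.7 K
γ̇_max² = ΔT_a·ρ·cp / (η·t_res) = [77.7 × 1337 × 1666] / [3599 × 431.471] = 111.454 s⁻²
Take the square root: γ̇_max = √(111.454) = 10.5572 s⁻¹
N_max = γ̇_max·h / (π·D) = 10.5572 · 0.00775 / (π · 0.1466) = 0.17765 rev/s = 10.659 rpm

value=10.66 rpm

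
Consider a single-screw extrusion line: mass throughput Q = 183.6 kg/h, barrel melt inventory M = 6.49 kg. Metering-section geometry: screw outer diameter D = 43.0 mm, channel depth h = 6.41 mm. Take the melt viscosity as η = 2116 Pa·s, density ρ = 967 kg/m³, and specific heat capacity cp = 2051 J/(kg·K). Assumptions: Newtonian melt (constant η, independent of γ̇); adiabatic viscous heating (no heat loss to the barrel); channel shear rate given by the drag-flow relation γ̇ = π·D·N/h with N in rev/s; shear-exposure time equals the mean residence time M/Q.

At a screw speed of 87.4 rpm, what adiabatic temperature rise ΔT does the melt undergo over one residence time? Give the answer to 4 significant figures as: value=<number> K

Throughput in SI: Q_s = 183.6 kg/h ÷ 3600 s/h = 0.051 kg/s
t_res = M / Q_s = 6.49 / 0.051 = 127.255 s
D = 43.0 mm = 0.043 m;  h = 6.41 mm = 0.00641 m;  N = 87.4 rpm / 60 = 1.45667 rev/s
γ̇ = π·D·N / h = π · 0.043 · 1.45667 / 0.00641 = 30.6987 s⁻¹
ΔT = η·γ̇²·t_res/(ρ·cp) = [2116 × 30.6987² × 127.255] / [967 × 2051] = 127.95 K

value=127.9 K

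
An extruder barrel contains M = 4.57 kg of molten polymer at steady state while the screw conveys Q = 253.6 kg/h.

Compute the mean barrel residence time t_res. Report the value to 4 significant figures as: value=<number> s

Throughput in SI: Q_s = 253.6 kg/h ÷ 3600 s/h = 0.0704444 kg/s
t_res = M / Q_s = 4.57 / 0.0704444 = 64.8738 s

value=64.87 s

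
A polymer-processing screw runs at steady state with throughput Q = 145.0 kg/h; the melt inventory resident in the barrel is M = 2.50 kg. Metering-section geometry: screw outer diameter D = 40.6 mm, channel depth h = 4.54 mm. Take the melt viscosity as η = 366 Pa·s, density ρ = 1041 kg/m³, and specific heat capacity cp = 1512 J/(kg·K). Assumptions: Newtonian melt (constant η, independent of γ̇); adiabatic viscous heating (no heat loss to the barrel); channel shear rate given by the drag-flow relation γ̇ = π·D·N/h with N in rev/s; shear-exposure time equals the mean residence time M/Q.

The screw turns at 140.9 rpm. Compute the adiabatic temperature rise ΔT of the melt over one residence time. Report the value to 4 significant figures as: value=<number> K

Throughput in SI: Q_s = 145.0 kg/h ÷ 3600 s/h = 0.0402778 kg/s
Mean residence time: t_res = M/Q_s = 2.50 kg / 0.0402778 kg/s = 62.069 s
Geometry in metres: D = 40.6 mm → 0.0406 m, h = 4.54 mm → 0.00454 m; screw speed N = 140.9 rpm = 2.34833 rev/s
γ̇ = π D N / h = (π)(0.0406)(2.34833) / 0.00454 = 65.9751 s⁻¹
ΔT = η·γ̇²·t_res / (ρ·cp) = 366 · (65.9751)² · 62.069 / (1041 · 1512) = 62.8221 K

value=62.82 K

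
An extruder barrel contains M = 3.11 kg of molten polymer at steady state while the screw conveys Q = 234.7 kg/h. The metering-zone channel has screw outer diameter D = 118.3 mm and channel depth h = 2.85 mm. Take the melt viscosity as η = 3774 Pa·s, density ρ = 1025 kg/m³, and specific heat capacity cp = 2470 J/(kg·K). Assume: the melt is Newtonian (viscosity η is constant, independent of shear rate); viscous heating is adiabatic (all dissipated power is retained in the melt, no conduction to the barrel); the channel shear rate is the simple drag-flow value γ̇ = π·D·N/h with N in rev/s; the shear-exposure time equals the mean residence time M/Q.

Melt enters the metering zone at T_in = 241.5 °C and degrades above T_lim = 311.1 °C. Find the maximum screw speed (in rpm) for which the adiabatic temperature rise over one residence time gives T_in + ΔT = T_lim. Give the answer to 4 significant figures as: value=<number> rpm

Convert throughput: Q = 234.7 kg/h = 234.7/3600 = 0.0651944 kg/s
t_res = M / Q_s = 3.11 ÷ 0.0651944 = 47.7035 s
D = 118.3 mm = 0.1183 m;  h = 2.85 mm = 0.00285 m
Allowable rise: ΔT_a = T_lim − T_in = 311.1 − 241.5 = 69.6 K
γ̇_max² = ΔT_a·ρ·cp / (η·t_res) = [69.6 × 1025 × 2470] / [3774 × 47.7035] = 978.765 s⁻²
γ̇_max = sqrt(978.765) = 31.2852 s⁻¹
N_max = γ̇_max h / (πD) = 31.2852·0.00285/(π·0.1183) = 0.239911 rev/s → ×60 = 14.3946 rpm

value=14.39 rpm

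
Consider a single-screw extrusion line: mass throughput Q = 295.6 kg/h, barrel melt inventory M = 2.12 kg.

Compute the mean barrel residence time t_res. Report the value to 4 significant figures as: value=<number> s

value=25.82 s

Q_s = Q / 3600 = 295.6 / 3600 = 0.0821111 kg/s
t_res = M / Q_s = 2.12 / 0.0821111 = 25.8187 s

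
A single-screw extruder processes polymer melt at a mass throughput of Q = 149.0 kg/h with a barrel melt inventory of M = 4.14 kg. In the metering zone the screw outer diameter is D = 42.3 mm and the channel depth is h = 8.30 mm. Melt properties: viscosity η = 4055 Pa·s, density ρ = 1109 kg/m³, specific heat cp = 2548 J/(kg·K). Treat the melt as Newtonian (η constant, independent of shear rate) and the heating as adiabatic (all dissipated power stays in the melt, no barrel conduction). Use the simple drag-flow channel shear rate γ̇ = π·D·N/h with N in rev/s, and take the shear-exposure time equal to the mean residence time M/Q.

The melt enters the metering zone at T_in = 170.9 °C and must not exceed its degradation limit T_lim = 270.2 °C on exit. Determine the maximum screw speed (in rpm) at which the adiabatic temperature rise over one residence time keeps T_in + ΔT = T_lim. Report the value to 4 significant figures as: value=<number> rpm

value=98.57 rpm

Convert throughput: Q = 149.0 kg/h = 149.0/3600 = 0.0413889 kg/s
t_res = M / Q_s = 4.14 ÷ 0.0413889 = 100.027 s
D = 42.3 mm = 0.0423 m;  h = 8.30 mm = 0.0083 m
ΔT_a = T_lim − T_in = 270.2 − 170.9 = 99.3 K
Invert ΔT = ηγ̇²t_res/(ρcp) for γ̇: γ̇_max² = ΔT_a ρ cp / (η t_res) = 99.3·1109·2548 / (4055·100.027) = 691.788 s⁻²
γ̇_max = √691.788 = 26.3019 s⁻¹
Solve γ̇ = πDN/h for N: N_max = γ̇_max·h/(π·D) = 26.3019 × 0.0083 / (π × 0.0423) = 1.64276 rev/s = 98.5656 rpm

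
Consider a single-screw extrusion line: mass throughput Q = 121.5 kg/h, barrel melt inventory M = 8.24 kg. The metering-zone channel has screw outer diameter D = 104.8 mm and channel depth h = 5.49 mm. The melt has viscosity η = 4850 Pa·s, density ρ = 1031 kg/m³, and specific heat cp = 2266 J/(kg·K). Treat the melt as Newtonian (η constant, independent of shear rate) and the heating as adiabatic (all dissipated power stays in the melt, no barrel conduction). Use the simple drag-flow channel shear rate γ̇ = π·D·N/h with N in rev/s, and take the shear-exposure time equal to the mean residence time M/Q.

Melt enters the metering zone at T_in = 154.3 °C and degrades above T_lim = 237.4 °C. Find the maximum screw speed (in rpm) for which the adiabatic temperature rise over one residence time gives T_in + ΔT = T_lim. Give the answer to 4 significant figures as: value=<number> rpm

value=12.81 rpm

Throughput in SI: Q_s = 121.5 kg/h ÷ 3600 s/h = 0.03375 kg/s
t_res = M / Q_s = 8.24 ÷ 0.03375 = 244.148 s
Convert to metres: D = 0.1048 m, h = 0.00549 m
ΔT_a = T_lim − T_in = 237.4 − 154.3 = 83.1 K
Invert ΔT = ηγ̇²t_res/(ρcp) for γ̇: γ̇_max² = ΔT_a ρ cp / (η t_res) = 83.1·1031·2266 / (4850·244.148) = 163.955 s⁻²
γ̇_max = √163.955 = 12.8045 s⁻¹
Solve γ̇ = πDN/h for N: N_max = γ̇_max·h/(π·D) = 12.8045 × 0.00549 / (π × 0.1048) = 0.213513 rev/s = 12.8108 rpm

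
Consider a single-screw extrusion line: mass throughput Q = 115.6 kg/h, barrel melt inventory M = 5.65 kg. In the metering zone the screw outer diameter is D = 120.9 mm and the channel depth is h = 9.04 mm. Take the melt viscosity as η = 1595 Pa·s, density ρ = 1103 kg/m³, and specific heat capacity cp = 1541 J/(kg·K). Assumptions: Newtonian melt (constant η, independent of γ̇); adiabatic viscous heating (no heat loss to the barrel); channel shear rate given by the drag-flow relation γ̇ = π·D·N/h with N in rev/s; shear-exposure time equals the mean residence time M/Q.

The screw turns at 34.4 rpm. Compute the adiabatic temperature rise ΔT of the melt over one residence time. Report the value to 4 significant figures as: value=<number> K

Convert throughput: Q = 115.6 kg/h = 115.6/3600 = 0.0321111 kg/s
t_res = M / Q_s = 5.65 / 0.0321111 = 175.952 s
D = 120.9 mm = 0.1209 m;  h = 9.04 mm = 0.00904 m;  N = 34.4 rpm / 60 = 0.573333 rev/s
γ̇ = π D N / h = (π)(0.1209)(0.573333) / 0.00904 = 24.0888 s⁻¹
ΔT = η·γ̇²·t_res / (ρ·cp) = 1595 · (24.0888)² · 175.952 / (1103 · 1541) = 95.8088 K

value=95.81 K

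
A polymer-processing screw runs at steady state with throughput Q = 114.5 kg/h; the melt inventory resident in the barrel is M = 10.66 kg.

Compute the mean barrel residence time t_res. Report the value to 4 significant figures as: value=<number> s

Throughput in SI: Q_s = 114.5 kg/h ÷ 3600 s/h = 0.0318056 kg/s
Mean residence time: t_res = M/Q_s = 10.66 kg / 0.0318056 kg/s = 335.162 s

value=335.2 s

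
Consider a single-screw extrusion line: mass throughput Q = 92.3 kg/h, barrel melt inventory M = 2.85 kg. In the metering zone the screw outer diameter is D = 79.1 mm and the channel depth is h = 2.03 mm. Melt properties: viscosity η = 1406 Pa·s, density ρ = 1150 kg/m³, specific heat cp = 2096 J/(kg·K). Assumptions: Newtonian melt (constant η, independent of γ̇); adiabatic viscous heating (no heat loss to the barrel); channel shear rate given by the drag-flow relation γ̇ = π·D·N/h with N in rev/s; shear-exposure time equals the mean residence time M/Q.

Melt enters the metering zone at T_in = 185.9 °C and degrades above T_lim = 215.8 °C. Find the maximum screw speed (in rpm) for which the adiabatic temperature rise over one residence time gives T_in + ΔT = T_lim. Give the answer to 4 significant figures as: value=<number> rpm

Convert throughput: Q = 92.3 kg/h = 92.3/3600 = 0.0256389 kg/s
Mean residence time: t_res = M/Q_s = 2.85 kg / 0.0256389 kg/s = 111.159 s
Convert to metres: D = 0.0791 m, h = 0.00203 m
Allowable rise: ΔT_a = T_lim − T_in = 215.8 − 185.9 = 29.9 K
Invert ΔT = ηγ̇²t_res/(ρcp) for γ̇: γ̇_max² = ΔT_a ρ cp / (η t_res) = 29.9·1150·2096 / (1406·111.159) = 461.136 s⁻²
γ̇_max = sqrt(461.136) = 21.4741 s⁻¹
Solve γ̇ = πDN/h for N: N_max = γ̇_max·h/(π·D) = 21.4741 × 0.00203 / (π × 0.0791) = 0.175422 rev/s = 10.5253 rpm

value=10.53 rpm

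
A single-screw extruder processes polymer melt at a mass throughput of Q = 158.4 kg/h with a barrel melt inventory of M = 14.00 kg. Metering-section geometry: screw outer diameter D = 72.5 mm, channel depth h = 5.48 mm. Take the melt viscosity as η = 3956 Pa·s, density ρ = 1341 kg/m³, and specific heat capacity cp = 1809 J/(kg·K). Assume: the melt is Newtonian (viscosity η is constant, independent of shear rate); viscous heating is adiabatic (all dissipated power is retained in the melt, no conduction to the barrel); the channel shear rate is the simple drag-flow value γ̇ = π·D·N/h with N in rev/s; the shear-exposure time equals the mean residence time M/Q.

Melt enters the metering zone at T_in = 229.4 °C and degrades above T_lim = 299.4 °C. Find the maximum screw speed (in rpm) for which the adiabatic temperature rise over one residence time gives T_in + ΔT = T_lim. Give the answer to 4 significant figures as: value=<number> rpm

value=16.77 rpm

Convert throughput: Q = 158.4 kg/h = 158.4/3600 = 0.044 kg/s
Mean residence time: t_res = M/Q_s = 14.00 kg / 0.044 kg/s = 318.182 s
Geometry in SI: D = 72.5 mm → 0.0725 m, h = 5.48 mm → 0.00548 m
ΔT_a = T_lim − T_in = 299.4 °C − 229.4 °C = 70 K
γ̇_max² = ΔT_a·ρ·cp / (η·t_res) = [70 × 1341 × 1809] / [3956 × 318.182] = 134.907 s⁻²
γ̇_max = √134.907 = 11.6149 s⁻¹
N_max = γ̇_max h / (πD) = 11.6149·0.00548/(π·0.0725) = 0.279453 rev/s → ×60 = 16.7672 rpm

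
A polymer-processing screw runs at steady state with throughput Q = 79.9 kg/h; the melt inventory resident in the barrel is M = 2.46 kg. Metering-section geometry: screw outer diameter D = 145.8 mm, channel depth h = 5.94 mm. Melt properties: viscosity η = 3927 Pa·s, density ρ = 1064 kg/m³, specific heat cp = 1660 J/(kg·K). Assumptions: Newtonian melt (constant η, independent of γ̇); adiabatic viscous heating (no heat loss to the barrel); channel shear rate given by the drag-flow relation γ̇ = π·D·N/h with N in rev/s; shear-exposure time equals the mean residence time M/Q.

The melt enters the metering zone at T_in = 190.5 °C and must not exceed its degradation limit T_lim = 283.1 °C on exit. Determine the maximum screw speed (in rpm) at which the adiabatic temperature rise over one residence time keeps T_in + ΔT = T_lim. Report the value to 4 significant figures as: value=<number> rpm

Throughput in SI: Q_s = 79.9 kg/h ÷ 3600 s/h = 0.0221944 kg/s
t_res = M / Q_s = 2.46 / 0.0221944 = 110.839 s
D = 145.8 mm = 0.1458 m;  h = 5.94 mm = 0.00594 m
Allowable rise: ΔT_a = T_lim − T_in = 283.1 − 190.5 = 92.6 K
Invert ΔT = ηγ̇²t_res/(ρcp) for γ̇: γ̇_max² = ΔT_a ρ cp / (η t_res) = 92.6·1064·1660 / (3927·110.839) = 375.759 s⁻²
Take the square root: γ̇_max = √(375.759) = 19.3845 s⁻¹
N_max = γ̇_max h / (πD) = 19.3845·0.00594/(π·0.1458) = 0.251382 rev/s → ×60 = 15.0829 rpm

value=15.08 rpm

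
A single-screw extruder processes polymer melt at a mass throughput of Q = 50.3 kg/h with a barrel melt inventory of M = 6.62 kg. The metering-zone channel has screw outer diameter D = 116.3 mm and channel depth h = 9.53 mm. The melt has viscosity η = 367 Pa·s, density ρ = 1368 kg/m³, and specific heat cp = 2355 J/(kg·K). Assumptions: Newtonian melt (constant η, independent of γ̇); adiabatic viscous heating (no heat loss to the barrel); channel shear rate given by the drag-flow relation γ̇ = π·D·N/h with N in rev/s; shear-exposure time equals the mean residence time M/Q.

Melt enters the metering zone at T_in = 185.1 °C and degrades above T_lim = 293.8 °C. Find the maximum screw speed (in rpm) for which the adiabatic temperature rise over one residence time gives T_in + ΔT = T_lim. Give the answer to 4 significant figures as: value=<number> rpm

value=70.23 rpm

Q_s = Q / 3600 = 50.3 / 3600 = 0.0139722 kg/s
t_res = M / Q_s = 6.62 ÷ 0.0139722 = 473.797 s
Geometry in SI: D = 116.3 mm → 0.1163 m, h = 9.53 mm → 0.00953 m
ΔT_a = T_lim − T_in = 293.8 °C − 185.1 °C = 108.7 K
γ̇_max² = ΔT_a·ρ·cp / (η·t_res) = [108.7 × 1368 × 2355] / [367 × 473.797] = 2013.95 s⁻²
γ̇_max = sqrt(2013.95) = 44.877 s⁻¹
Solve γ̇ = πDN/h for N: N_max = γ̇_max·h/(π·D) = 44.877 × 0.00953 / (π × 0.1163) = 1.17054 rev/s = 70.2326 rpm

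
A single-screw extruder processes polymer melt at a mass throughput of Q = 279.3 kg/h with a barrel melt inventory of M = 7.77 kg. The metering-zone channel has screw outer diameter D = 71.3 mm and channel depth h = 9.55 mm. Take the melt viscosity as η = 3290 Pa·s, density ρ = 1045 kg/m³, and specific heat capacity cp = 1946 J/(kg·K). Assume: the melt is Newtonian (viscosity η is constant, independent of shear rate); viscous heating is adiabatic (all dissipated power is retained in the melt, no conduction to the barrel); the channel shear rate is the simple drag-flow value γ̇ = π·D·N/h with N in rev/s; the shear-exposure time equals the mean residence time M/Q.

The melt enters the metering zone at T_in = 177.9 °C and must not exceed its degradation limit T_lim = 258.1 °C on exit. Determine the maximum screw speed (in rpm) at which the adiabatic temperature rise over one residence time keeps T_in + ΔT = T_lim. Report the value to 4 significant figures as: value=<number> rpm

Throughput in SI: Q_s = 279.3 kg/h ÷ 3600 s/h = 0.0775833 kg/s
Mean residence time: t_res = M/Q_s = 7.77 kg / 0.0775833 kg/s = 100.15 s
Geometry in SI: D = 71.3 mm → 0.0713 m, h = 9.55 mm → 0.00955 m
Allowable rise: ΔT_a = T_lim − T_in = 258.1 − 177.9 = 80.2 K
Invert ΔT = ηγ̇²t_res/(ρcp) for γ̇: γ̇_max² = ΔT_a ρ cp / (η t_res) = 80.2·1045·1946 / (3290·100.15) = 494.977 s⁻²
γ̇_max = sqrt(494.977) = 22.2481 s⁻¹
Solve γ̇ = πDN/h for N: N_max = γ̇_max·h/(π·D) = 22.2481 × 0.00955 / (π × 0.0713) = 0.948542 rev/s = 56.9125 rpm

value=56.91 rpm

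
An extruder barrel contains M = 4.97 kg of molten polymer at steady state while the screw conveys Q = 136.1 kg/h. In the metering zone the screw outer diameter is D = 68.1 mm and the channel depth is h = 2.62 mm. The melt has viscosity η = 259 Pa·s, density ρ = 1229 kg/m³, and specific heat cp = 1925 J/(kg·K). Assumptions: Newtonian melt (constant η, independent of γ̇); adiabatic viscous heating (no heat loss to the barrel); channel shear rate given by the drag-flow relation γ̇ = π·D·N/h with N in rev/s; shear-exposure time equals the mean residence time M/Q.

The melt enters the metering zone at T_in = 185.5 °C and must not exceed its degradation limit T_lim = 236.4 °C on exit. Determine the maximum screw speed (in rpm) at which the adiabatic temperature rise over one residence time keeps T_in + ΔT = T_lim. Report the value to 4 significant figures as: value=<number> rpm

value=43.70 rpm

Q_s = Q / 3600 = 136.1 / 3600 = 0.0378056 kg/s
t_res = M / Q_s = 4.97 ÷ 0.0378056 = 131.462 s
Geometry in SI: D = 68.1 mm → 0.0681 m, h = 2.62 mm → 0.00262 m
ΔT_a = T_lim − T_in = 236.4 °C − 185.5 °C = 50.9 K
Invert ΔT = ηγ̇²t_res/(ρcp) for γ̇: γ̇_max² = ΔT_a ρ cp / (η t_res) = 50.9·1229·1925 / (259·131.462) = 3536.71 s⁻²
γ̇_max = √3536.71 = 59.4703 s⁻¹
N_max = γ̇_max·h / (π·D) = 59.4703 · 0.00262 / (π · 0.0681) = 0.72829 rev/s = 43.6974 rpm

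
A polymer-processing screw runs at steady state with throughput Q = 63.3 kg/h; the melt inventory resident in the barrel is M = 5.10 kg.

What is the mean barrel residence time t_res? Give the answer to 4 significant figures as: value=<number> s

Throughput in SI: Q_s = 63.3 kg/h ÷ 3600 s/h = 0.0175833 kg/s
Mean residence time: t_res = M/Q_s = 5.10 kg / 0.0175833 kg/s = 290.047 s

value=290.0 s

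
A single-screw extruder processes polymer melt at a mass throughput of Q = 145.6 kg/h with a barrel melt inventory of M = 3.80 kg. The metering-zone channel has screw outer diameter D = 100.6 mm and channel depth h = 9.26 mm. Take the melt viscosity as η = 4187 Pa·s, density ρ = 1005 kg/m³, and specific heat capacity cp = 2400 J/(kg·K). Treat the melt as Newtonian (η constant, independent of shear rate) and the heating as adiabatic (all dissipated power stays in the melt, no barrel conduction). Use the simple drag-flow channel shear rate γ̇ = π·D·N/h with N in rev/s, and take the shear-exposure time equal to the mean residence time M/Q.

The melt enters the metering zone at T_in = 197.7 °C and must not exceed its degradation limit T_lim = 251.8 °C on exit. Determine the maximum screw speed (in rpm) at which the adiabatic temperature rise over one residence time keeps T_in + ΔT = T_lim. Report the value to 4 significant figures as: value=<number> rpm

Throughput in SI: Q_s = 145.6 kg/h ÷ 3600 s/h = 0.0404444 kg/s
t_res = M / Q_s = 3.80 / 0.0404444 = 93.956 s
Convert to metres: D = 0.1006 m, h = 0.00926 m
Allowable rise: ΔT_a = T_lim − T_in = 251.8 − 197.7 = 54.1 K
γ̇_max² = ΔT_a·ρ·cp/(η·t_res) = 54.1·1005·2400/(4187·93.956) = 331.701 s⁻²
γ̇_max = √331.701 = 18.2127 s⁻¹
N_max = γ̇_max h / (πD) = 18.2127·0.00926/(π·0.1006) = 0.533626 rev/s → ×60 = 32.0175 rpm

value=32.02 rpm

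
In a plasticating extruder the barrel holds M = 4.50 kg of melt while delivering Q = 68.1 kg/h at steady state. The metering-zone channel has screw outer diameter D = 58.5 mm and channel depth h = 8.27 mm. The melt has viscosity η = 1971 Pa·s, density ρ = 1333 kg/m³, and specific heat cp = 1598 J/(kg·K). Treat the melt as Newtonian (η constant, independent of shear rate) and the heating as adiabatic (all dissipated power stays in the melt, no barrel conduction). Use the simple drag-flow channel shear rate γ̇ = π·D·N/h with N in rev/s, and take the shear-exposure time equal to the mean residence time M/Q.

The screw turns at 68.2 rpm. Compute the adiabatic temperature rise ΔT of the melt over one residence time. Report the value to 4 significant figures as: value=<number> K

Throughput in SI: Q_s = 68.1 kg/h ÷ 3600 s/h = 0.0189167 kg/s
Mean residence time: t_res = M/Q_s = 4.50 kg / 0.0189167 kg/s = 237.885 s
Convert to SI: D = 0.0585 m, h = 0.00827 m, N = 68.2/60 = 1.13667 rev/s
γ̇ = π D N / h = (π)(0.0585)(1.13667) / 0.00827 = 25.26 s⁻¹
Adiabatic rise: ΔT = η γ̇² t_res / (ρ cp) = 1971·(25.26)²·237.885 / (1333·1598) = 140.448 K

value=140.4 K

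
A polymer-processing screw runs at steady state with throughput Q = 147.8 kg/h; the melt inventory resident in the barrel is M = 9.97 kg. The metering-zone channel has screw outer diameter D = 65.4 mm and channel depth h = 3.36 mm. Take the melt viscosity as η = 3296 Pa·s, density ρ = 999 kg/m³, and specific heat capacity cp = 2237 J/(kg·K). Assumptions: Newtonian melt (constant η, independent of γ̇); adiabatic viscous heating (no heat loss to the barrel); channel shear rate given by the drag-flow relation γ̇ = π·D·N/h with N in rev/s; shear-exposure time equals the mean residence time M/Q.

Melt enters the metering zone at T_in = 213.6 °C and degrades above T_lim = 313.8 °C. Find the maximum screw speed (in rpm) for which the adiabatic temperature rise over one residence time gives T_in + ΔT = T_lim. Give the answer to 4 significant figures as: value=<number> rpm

Q_s = Q / 3600 = 147.8 / 3600 = 0.0410556 kg/s
t_res = M / Q_s = 9.97 / 0.0410556 = 242.842 s
D = 65.4 mm = 0.0654 m;  h = 3.36 mm = 0.00336 m
ΔT_a = T_lim − T_in = 313.8 − 213.6 = 100.2 K
γ̇_max² = ΔT_a·ρ·cp/(η·t_res) = 100.2·999·2237/(3296·242.842) = 279.762 s⁻²
γ̇_max = sqrt(279.762) = 16.7261 s⁻¹
N_max = γ̇_max h / (πD) = 16.7261·0.00336/(π·0.0654) = 0.273531 rev/s → ×60 = 16.4118 rpm

value=16.41 rpm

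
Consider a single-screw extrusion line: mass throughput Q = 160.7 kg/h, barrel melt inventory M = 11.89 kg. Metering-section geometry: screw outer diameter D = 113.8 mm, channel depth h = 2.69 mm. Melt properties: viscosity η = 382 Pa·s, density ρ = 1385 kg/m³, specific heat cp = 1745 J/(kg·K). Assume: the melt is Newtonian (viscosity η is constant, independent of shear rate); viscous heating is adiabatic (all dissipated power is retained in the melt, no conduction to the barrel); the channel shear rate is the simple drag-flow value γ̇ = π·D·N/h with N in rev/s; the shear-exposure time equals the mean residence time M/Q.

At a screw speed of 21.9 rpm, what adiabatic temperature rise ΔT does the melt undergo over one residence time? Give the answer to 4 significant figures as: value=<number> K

value=99.07 K

Q_s = Q / 3600 = 160.7 / 3600 = 0.0446389 kg/s
Mean residence time: t_res = M/Q_s = 11.89 kg / 0.0446389 kg/s = 266.36 s
D = 113.8 mm = 0.1138 m;  h = 2.69 mm = 0.00269 m;  N = 21.9 rpm / 60 = 0.365 rev/s
γ̇ = π·D·N / h = π · 0.1138 · 0.365 / 0.00269 = 48.5102 s⁻¹
Adiabatic rise: ΔT = η γ̇² t_res / (ρ cp) = 382·(48.5102)²·266.36 / (1385·1745) = 99.0723 K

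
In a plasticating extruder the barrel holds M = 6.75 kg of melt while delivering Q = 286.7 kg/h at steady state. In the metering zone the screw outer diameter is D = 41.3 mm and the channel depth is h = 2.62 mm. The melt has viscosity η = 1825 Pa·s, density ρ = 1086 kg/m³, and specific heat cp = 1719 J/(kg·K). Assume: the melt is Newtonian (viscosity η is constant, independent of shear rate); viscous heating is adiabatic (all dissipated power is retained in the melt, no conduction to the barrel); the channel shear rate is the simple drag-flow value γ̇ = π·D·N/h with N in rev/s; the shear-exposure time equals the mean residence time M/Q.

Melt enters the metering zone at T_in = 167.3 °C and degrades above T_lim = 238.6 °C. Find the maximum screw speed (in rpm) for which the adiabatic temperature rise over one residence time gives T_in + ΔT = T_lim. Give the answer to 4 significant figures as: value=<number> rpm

Convert throughput: Q = 286.7 kg/h = 286.7/3600 = 0.0796389 kg/s
t_res = M / Q_s = 6.75 ÷ 0.0796389 = 84.7576 s
D = 41.3 mm = 0.0413 m;  h = 2.62 mm = 0.00262 m
Allowable rise: ΔT_a = T_lim − T_in = 238.6 − 167.3 = 71.3 K
γ̇_max² = ΔT_a·ρ·cp/(η·t_res) = 71.3·1086·1719/(1825·84.7576) = 860.506 s⁻²
γ̇_max = sqrt(860.506) = 29.3344 s⁻¹
N_max = γ̇_max·h / (π·D) = 29.3344 · 0.00262 / (π · 0.0413) = 0.59235 rev/s = 35.541 rpm

value=35.54 rpm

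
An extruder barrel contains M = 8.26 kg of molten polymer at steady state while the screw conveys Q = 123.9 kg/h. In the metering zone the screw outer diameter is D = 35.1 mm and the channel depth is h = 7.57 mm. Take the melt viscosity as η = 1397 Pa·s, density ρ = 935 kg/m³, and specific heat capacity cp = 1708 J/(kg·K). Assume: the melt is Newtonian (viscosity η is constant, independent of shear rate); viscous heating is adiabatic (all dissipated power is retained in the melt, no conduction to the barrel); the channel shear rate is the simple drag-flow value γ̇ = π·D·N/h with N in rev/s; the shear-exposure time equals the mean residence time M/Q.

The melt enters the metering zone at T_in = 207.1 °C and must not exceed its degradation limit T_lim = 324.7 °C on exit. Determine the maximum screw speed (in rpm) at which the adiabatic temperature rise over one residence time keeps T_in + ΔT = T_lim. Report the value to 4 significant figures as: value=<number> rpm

value=97.49 rpm

Q_s = Q / 3600 = 123.9 / 3600 = 0.0344167 kg/s
t_res = M / Q_s = 8.26 ÷ 0.0344167 = 240 s
Geometry in SI: D = 35.1 mm → 0.0351 m, h = 7.57 mm → 0.00757 m
Allowable rise: ΔT_a = T_lim − T_in = 324.7 − 207.1 = 117.6 K
Invert ΔT = ηγ̇²t_res/(ρcp) for γ̇: γ̇_max² = ΔT_a ρ cp / (η t_res) = 117.6·935·1708 / (1397·240) = 560.143 s⁻²
γ̇_max = √560.143 = 23.6673 s⁻¹
Solve γ̇ = πDN/h for N: N_max = γ̇_max·h/(π·D) = 23.6673 × 0.00757 / (π × 0.0351) = 1.62476 rev/s = 97.4854 rpm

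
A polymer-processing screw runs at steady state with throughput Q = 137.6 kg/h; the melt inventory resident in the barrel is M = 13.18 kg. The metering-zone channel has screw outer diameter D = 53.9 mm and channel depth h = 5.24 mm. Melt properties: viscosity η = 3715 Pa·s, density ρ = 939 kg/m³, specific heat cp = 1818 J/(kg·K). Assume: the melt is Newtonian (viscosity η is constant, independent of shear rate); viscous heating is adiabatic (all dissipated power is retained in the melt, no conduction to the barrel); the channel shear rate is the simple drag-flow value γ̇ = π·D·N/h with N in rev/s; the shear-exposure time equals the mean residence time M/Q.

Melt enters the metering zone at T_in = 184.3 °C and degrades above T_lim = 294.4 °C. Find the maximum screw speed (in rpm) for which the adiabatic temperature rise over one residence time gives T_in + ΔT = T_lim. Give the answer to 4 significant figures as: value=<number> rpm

Convert throughput: Q = 137.6 kg/h = 137.6/3600 = 0.0382222 kg/s
Mean residence time: t_res = M/Q_s = 13.18 kg / 0.0382222 kg/s = 344.826 s
D = 53.9 mm = 0.0539 m;  h = 5.24 mm = 0.00524 m
Allowable rise: ΔT_a = T_lim − T_in = 294.4 − 184.3 = 110.1 K
γ̇_max² = ΔT_a·ρ·cp/(η·t_res) = 110.1·939·1818/(3715·344.826) = 146.72 s⁻²
γ̇_max = sqrt(146.72) = 12.1128 s⁻¹
Solve γ̇ = πDN/h for N: N_max = γ̇_max·h/(π·D) = 12.1128 × 0.00524 / (π × 0.0539) = 0.374832 rev/s = 22.4899 rpm

value=22.49 rpm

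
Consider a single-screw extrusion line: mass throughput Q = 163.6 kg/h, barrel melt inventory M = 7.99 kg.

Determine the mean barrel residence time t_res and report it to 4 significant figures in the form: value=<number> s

Convert throughput: Q = 163.6 kg/h = 163.6/3600 = 0.0454444 kg/s
t_res = M / Q_s = 7.99 / 0.0454444 = 175.819 s

value=175.8 s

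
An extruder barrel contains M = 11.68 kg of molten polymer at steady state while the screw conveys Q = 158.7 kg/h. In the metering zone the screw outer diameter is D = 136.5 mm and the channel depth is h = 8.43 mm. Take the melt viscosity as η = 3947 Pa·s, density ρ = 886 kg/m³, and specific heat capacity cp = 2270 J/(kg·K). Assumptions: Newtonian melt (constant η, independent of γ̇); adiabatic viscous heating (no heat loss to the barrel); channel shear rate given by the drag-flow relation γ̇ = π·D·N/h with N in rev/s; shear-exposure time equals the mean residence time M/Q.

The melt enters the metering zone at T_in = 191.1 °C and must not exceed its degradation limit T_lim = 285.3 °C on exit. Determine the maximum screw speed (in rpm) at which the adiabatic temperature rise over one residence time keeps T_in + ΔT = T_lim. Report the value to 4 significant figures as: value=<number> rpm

value=15.88 rpm

Throughput in SI: Q_s = 158.7 kg/h ÷ 3600 s/h = 0.0440833 kg/s
t_res = M / Q_s = 11.68 ÷ 0.0440833 = 264.953 s
D = 136.5 mm = 0.1365 m;  h = 8.43 mm = 0.00843 m
ΔT_a = T_lim − T_in = 285.3 °C − 191.1 °C = 94.2 K
γ̇_max² = ΔT_a·ρ·cp / (η·t_res) = [94.2 × 886 × 2270] / [3947 × 264.953] = 181.165 s⁻²
γ̇_max = sqrt(181.165) = 13.4598 s⁻¹
N_max = γ̇_max·h / (π·D) = 13.4598 · 0.00843 / (π · 0.1365) = 0.264596 rev/s = 15.8757 rpm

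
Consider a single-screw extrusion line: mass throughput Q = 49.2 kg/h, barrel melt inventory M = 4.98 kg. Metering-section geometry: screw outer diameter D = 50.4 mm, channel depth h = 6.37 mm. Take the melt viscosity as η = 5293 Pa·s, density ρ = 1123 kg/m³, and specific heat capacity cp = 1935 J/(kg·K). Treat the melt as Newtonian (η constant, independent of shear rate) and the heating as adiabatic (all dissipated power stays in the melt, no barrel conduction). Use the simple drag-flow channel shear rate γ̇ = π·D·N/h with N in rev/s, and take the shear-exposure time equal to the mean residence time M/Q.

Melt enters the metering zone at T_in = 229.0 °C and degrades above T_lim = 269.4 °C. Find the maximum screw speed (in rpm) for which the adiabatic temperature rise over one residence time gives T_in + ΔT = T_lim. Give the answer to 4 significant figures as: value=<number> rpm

value=16.29 rpm

Q_s = Q / 3600 = 49.2 / 3600 = 0.0136667 kg/s
t_res = M / Q_s = 4.98 ÷ 0.0136667 = 364.39 s
Convert to metres: D = 0.0504 m, h = 0.00637 m
ΔT_a = T_lim − T_in = 269.4 − 229.0 = 40.4 K
γ̇_max² = ΔT_a·ρ·cp/(η·t_res) = 40.4·1123·1935/(5293·364.39) = 45.517 s⁻²
Take the square root: γ̇_max = √(45.517) = 6.74663 s⁻¹
N_max = γ̇_max·h / (π·D) = 6.74663 · 0.00637 / (π · 0.0504) = 0.271422 rev/s = 16.2853 rpm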